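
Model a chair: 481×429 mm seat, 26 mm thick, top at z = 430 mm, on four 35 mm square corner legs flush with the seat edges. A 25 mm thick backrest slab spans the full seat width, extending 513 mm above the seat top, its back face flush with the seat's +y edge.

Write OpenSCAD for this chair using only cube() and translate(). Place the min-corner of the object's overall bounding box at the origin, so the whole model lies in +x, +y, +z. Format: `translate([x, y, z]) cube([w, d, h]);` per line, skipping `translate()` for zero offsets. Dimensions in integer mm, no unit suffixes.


translate([0, 0, 404]) cube([481, 429, 26]);
cube([35, 35, 404]);
translate([446, 0, 0]) cube([35, 35, 404]);
translate([0, 394, 0]) cube([35, 35, 404]);
translate([446, 394, 0]) cube([35, 35, 404]);
translate([0, 404, 430]) cube([481, 25, 513]);


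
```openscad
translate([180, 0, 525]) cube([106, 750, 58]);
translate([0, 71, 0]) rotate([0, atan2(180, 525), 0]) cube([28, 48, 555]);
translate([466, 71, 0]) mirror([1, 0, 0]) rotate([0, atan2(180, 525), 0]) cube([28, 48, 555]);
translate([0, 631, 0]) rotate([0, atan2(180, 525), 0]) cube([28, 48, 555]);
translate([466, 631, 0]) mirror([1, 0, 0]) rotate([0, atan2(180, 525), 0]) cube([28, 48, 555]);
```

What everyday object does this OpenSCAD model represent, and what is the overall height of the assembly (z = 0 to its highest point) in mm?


A sawhorse. The overall height is 583 mm.

A beam across two mirrored pairs of raked legs — a sawhorse. The beam's underside is at z = 525 (matching the legs' vertical rise in atan2(180, 525)) and the beam is 58 mm tall, so its top is at 525 + 58 = 583 mm. The raked legs top out at the beam's underside, so that is the highest point.


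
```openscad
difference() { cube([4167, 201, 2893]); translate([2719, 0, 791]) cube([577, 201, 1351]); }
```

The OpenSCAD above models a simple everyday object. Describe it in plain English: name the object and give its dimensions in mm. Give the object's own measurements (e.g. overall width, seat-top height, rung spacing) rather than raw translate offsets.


A wall 4167 mm long (x), 201 mm thick (y), 2893 mm tall, with a rectangular window opening cut through it. The opening is 577 mm wide and 1351 mm tall; its sill is at z = 791 mm and its near (−x) edge is 2719 mm from the wall's −x end. The opening passes through the full wall thickness.


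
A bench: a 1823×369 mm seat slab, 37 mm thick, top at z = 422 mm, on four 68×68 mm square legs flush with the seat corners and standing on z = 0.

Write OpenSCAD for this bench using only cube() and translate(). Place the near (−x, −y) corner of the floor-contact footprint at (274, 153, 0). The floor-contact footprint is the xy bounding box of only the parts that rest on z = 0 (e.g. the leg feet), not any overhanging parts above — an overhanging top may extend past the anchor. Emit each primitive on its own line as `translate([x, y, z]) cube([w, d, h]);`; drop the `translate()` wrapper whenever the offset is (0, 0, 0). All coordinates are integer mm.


translate([274, 153, 385]) cube([1823, 369, 37]);
translate([274, 153, 0]) cube([68, 68, 385]);
translate([274, 454, 0]) cube([68, 68, 385]);
translate([2029, 153, 0]) cube([68, 68, 385]);
translate([2029, 454, 0]) cube([68, 68, 385]);


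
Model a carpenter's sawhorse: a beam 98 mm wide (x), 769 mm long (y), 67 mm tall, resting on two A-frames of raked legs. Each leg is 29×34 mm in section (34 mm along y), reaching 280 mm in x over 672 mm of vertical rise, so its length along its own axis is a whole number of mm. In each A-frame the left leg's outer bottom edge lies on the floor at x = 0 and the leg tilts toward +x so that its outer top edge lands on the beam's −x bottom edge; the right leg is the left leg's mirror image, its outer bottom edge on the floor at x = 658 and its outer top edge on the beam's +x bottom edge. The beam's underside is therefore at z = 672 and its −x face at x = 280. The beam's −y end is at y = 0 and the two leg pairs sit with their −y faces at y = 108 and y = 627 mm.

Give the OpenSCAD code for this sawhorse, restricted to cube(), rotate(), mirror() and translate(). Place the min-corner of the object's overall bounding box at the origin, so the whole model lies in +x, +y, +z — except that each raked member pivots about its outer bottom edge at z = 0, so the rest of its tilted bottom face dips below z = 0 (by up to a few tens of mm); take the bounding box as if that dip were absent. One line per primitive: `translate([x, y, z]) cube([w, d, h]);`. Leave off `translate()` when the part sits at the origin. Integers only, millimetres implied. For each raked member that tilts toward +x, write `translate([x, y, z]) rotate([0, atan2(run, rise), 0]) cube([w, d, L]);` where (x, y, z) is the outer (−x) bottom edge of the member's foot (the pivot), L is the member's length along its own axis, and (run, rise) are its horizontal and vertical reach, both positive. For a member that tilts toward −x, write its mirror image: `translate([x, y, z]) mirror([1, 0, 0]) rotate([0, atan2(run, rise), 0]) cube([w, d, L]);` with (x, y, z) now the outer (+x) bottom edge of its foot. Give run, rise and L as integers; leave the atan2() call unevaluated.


translate([280, 0, 672]) cube([98, 769, 67]);
translate([0, 108, 0]) rotate([0, atan2(280, 672), 0]) cube([29, 34, 728]);
translate([658, 108, 0]) mirror([1, 0, 0]) rotate([0, atan2(280, 672), 0]) cube([29, 34, 728]);
translate([0, 627, 0]) rotate([0, atan2(280, 672), 0]) cube([29, 34, 728]);
translate([658, 627, 0]) mirror([1, 0, 0]) rotate([0, atan2(280, 672), 0]) cube([29, 34, 728]);


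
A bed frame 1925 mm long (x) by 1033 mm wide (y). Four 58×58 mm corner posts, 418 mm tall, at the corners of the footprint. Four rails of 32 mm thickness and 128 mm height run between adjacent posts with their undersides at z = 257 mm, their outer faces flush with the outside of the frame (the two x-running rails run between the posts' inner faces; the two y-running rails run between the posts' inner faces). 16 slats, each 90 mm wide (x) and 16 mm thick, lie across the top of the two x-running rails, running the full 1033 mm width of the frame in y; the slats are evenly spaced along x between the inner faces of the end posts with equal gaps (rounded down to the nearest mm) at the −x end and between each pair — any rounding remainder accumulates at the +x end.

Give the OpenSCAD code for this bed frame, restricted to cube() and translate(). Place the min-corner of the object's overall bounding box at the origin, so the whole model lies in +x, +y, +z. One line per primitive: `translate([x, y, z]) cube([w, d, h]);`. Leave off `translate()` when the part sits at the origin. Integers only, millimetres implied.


cube([58, 58, 418]);
translate([0, 975, 0]) cube([58, 58, 418]);
translate([1867, 0, 0]) cube([58, 58, 418]);
translate([1867, 975, 0]) cube([58, 58, 418]);
translate([58, 0, 257]) cube([1809, 32, 128]);
translate([58, 1001, 257]) cube([1809, 32, 128]);
translate([0, 58, 257]) cube([32, 917, 128]);
translate([1893, 58, 257]) cube([32, 917, 128]);
translate([79, 0, 385]) cube([90, 1033, 16]);
translate([190, 0, 385]) cube([90, 1033, 16]);
translate([301, 0, 385]) cube([90, 1033, 16]);
translate([412, 0, 385]) cube([90, 1033, 16]);
translate([523, 0, 385]) cube([90, 1033, 16]);
translate([634, 0, 385]) cube([90, 1033, 16]);
translate([745, 0, 385]) cube([90, 1033, 16]);
translate([856, 0, 385]) cube([90, 1033, 16]);
translate([967, 0, 385]) cube([90, 1033, 16]);
translate([1078, 0, 385]) cube([90, 1033, 16]);
translate([1189, 0, 385]) cube([90, 1033, 16]);
translate([1300, 0, 385]) cube([90, 1033, 16]);
translate([1411, 0, 385]) cube([90, 1033, 16]);
translate([1522, 0, 385]) cube([90, 1033, 16]);
translate([1633, 0, 385]) cube([90, 1033, 16]);
translate([1744, 0, 385]) cube([90, 1033, 16]);


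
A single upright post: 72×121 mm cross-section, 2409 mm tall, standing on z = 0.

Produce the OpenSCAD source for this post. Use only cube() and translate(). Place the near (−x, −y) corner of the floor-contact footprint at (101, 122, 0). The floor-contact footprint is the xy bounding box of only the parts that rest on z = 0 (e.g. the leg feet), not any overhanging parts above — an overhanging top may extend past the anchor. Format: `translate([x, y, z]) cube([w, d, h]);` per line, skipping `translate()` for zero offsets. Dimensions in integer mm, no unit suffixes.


translate([101, 122, 0]) cube([72, 121, 2409]);


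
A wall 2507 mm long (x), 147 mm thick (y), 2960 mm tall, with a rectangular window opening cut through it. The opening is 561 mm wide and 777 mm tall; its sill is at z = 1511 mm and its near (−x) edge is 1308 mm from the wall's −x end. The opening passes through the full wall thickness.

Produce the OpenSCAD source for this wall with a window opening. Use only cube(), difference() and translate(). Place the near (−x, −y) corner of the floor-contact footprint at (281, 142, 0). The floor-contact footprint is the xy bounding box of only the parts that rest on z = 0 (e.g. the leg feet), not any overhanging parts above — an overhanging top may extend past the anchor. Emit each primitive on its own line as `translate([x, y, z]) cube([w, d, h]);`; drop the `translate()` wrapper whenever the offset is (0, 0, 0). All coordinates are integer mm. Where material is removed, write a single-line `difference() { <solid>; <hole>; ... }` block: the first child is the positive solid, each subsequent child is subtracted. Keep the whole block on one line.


difference() { translate([281, 142, 0]) cube([2507, 147, 2960]); translate([1589, 142, 1511]) cube([561, 147, 777]); }


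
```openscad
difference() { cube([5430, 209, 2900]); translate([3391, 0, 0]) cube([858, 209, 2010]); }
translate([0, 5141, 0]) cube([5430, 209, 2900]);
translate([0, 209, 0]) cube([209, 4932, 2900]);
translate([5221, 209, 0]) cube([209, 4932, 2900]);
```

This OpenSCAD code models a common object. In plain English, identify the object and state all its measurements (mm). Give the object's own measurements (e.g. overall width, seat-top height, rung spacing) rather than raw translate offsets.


A single room: four walls, each 2900 mm tall and 209 mm thick, enclosing an outside footprint 5430×5350 mm (x × y), no floor or roof. The front and back walls (−y and +y sides) run the full x-width; the side walls fit between their inner faces. A door opening 858 mm wide and 2010 mm tall is cut through the front wall from the floor up, its −x edge 3391 mm from the wall's −x end.


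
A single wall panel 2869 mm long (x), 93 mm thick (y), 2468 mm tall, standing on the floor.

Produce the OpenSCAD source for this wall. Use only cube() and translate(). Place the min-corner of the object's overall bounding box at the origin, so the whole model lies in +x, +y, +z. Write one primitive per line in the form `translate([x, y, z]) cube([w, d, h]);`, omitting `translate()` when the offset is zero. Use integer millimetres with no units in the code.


cube([2869, 93, 2468]);


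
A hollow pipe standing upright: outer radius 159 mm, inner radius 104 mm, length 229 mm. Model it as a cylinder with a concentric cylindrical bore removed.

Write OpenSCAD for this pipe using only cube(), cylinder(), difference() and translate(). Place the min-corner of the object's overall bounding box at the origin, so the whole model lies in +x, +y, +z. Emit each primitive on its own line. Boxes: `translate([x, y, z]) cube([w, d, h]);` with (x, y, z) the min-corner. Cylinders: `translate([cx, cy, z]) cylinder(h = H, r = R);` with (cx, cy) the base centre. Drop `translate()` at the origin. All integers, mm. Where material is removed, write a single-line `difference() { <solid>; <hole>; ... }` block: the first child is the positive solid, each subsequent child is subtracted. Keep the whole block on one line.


difference() { translate([159, 159, 0]) cylinder(h = 229, r = 159); translate([159, 159, 0]) cylinder(h = 229, r = 104); }


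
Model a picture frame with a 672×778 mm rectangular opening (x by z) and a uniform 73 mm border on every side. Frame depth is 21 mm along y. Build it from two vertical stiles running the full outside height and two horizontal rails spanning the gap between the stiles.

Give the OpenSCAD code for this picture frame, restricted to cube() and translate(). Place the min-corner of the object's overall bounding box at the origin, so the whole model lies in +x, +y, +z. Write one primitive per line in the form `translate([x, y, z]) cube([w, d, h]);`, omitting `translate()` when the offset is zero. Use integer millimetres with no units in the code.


cube([73, 21, 924]);
translate([745, 0, 0]) cube([73, 21, 924]);
translate([73, 0, 0]) cube([672, 21, 73]);
translate([73, 0, 851]) cube([672, 21, 73]);


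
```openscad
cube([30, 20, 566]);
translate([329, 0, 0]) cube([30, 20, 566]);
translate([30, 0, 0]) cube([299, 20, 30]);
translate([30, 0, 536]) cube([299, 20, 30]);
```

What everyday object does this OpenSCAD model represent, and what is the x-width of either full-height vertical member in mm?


A picture frame. The border width is 30 mm.

Four thin pieces enclosing a rectangular opening — a picture frame. The two full-height stiles are 566 mm tall; the top rail sits at z = 536 and is 30 mm tall, so the border above the opening is 566 − 536 = 30 mm, matching the stile x-width.


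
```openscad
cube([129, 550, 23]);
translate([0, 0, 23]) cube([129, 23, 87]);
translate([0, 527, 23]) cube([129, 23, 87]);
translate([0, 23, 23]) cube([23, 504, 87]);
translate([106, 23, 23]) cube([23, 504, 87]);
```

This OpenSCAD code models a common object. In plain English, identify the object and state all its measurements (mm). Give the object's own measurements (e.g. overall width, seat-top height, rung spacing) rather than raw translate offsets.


An open-topped rectangular box: outside dimensions 129×550×110 mm, with a uniform wall and base thickness of 23 mm. The base is a full 129×550 slab on the floor; four walls sit on top of the base. The front and back walls (the −y and +y sides) span the full width; the two side walls fit between them.


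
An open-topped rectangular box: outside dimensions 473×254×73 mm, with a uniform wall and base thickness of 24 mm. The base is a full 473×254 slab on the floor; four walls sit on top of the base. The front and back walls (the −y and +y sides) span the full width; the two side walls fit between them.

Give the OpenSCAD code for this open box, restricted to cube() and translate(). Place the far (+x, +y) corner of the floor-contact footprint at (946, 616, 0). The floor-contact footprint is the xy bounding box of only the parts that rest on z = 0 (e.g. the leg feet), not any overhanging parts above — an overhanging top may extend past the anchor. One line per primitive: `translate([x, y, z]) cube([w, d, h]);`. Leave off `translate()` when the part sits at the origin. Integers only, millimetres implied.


translate([473, 362, 0]) cube([473, 254, 24]);
translate([473, 362, 24]) cube([473, 24, 49]);
translate([473, 592, 24]) cube([473, 24, 49]);
translate([473, 386, 24]) cube([24, 206, 49]);
translate([922, 386, 24]) cube([24, 206, 49]);


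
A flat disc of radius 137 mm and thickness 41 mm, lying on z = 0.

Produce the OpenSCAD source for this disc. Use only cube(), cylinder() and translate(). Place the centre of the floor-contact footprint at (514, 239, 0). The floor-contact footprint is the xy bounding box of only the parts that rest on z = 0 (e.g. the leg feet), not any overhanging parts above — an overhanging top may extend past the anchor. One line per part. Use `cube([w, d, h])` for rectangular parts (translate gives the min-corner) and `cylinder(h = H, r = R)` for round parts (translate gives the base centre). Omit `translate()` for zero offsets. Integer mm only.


translate([514, 239, 0]) cylinder(h = 41, r = 137);


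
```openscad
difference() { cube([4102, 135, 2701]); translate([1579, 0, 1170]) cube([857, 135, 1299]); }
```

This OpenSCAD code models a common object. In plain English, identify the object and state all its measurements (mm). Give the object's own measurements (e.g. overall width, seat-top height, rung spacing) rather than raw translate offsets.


A wall 4102 mm long (x), 135 mm thick (y), 2701 mm tall, with a rectangular window opening cut through it. The opening is 857 mm wide and 1299 mm tall; its sill is at z = 1170 mm and its near (−x) edge is 1579 mm from the wall's −x end. The opening passes through the full wall thickness.


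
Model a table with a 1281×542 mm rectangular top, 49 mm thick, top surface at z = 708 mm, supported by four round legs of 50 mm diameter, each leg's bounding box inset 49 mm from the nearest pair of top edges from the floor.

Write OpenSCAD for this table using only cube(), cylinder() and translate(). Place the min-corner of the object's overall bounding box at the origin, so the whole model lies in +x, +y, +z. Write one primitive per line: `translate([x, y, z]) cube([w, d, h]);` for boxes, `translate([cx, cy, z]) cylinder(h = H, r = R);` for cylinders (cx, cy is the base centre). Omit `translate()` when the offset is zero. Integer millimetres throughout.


translate([0, 0, 659]) cube([1281, 542, 49]);
translate([74, 74, 0]) cylinder(h = 659, r = 25);
translate([1207, 74, 0]) cylinder(h = 659, r = 25);
translate([74, 468, 0]) cylinder(h = 659, r = 25);
translate([1207, 468, 0]) cylinder(h = 659, r = 25);


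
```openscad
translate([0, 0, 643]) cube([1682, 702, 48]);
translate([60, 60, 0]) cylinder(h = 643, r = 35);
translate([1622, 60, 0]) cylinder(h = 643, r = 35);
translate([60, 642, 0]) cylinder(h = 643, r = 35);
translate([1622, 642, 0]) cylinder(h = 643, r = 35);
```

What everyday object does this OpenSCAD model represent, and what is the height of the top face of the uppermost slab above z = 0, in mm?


A table. The table height is 691 mm.

A 1682×702×48 slab sits at z = 643 on four Ø70 mm round legs — a table. The top surface is at 643 + 48 = 691 mm.


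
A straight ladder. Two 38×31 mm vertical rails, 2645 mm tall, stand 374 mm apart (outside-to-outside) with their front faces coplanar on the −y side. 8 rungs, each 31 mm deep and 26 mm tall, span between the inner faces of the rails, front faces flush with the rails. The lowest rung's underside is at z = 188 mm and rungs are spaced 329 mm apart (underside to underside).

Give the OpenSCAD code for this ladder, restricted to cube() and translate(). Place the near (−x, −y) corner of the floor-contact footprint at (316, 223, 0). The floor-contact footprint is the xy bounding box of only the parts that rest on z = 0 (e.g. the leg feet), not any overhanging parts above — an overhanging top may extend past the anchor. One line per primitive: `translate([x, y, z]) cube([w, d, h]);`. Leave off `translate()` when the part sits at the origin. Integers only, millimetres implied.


translate([316, 223, 0]) cube([38, 31, 2645]);
translate([652, 223, 0]) cube([38, 31, 2645]);
translate([354, 223, 188]) cube([298, 31, 26]);
translate([354, 223, 517]) cube([298, 31, 26]);
translate([354, 223, 846]) cube([298, 31, 26]);
translate([354, 223, 1175]) cube([298, 31, 26]);
translate([354, 223, 1504]) cube([298, 31, 26]);
translate([354, 223, 1833]) cube([298, 31, 26]);
translate([354, 223, 2162]) cube([298, 31, 26]);
translate([354, 223, 2491]) cube([298, 31, 26]);


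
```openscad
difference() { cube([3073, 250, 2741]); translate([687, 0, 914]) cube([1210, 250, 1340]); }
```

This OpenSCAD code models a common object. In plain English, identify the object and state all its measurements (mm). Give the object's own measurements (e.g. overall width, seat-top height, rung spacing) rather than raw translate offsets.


A wall 3073 mm long (x), 250 mm thick (y), 2741 mm tall, with a rectangular window opening cut through it. The opening is 1210 mm wide and 1340 mm tall; its sill is at z = 914 mm and its near (−x) edge is 687 mm from the wall's −x end. The opening passes through the full wall thickness.


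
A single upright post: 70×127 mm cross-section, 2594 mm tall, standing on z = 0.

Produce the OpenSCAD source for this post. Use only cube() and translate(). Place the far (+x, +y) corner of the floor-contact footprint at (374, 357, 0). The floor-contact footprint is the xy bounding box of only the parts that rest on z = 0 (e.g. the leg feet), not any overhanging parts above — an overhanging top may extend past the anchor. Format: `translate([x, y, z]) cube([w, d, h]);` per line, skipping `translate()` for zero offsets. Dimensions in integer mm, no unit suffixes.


translate([304, 230, 0]) cube([70, 127, 2594]);


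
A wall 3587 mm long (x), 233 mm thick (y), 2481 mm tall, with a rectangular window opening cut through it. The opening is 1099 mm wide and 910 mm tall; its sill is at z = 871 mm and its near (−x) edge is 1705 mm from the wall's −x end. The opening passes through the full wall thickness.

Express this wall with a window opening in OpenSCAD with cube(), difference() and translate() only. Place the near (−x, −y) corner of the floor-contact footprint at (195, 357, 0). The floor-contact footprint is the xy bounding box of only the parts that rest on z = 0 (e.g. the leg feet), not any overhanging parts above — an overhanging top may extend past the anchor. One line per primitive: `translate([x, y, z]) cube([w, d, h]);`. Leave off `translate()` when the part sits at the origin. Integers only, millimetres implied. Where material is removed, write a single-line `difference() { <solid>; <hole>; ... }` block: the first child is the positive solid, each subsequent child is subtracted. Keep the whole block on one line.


difference() { translate([195, 357, 0]) cube([3587, 233, 2481]); translate([1900, 357, 871]) cube([1099, 233, 910]); }


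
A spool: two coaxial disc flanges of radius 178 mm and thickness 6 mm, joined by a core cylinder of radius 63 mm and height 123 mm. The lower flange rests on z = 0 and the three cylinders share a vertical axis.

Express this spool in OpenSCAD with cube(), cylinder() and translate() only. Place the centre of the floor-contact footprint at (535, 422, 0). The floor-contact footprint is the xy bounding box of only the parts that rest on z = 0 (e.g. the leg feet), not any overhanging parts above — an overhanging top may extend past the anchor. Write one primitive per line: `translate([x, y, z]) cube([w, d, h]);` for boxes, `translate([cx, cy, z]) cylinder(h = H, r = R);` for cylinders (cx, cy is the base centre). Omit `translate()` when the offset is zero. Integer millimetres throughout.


translate([535, 422, 0]) cylinder(h = 6, r = 178);
translate([535, 422, 6]) cylinder(h = 123, r = 63);
translate([535, 422, 129]) cylinder(h = 6, r = 178);


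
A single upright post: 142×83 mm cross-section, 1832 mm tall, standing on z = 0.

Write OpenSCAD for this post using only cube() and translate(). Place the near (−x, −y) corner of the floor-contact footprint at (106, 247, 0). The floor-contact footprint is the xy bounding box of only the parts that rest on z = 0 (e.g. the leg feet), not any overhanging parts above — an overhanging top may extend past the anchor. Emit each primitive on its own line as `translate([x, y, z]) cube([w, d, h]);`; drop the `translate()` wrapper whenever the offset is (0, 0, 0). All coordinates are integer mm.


translate([106, 247, 0]) cube([142, 83, 1832]);


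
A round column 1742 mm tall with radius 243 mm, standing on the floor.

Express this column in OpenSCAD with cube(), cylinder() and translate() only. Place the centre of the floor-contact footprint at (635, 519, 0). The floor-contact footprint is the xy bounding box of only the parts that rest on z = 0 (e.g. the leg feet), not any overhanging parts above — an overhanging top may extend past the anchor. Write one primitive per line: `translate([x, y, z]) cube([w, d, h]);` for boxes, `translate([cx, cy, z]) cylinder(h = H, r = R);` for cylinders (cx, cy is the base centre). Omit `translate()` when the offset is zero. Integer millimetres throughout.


translate([635, 519, 0]) cylinder(h = 1742, r = 243);


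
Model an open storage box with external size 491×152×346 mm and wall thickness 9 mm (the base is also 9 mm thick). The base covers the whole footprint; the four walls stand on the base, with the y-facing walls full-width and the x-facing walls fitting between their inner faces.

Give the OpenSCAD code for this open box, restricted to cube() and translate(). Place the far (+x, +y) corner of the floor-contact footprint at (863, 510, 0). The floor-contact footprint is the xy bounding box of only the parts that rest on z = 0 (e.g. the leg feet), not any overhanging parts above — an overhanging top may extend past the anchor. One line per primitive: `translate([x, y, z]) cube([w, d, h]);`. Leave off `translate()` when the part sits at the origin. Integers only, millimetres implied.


translate([372, 358, 0]) cube([491, 152, 9]);
translate([372, 358, 9]) cube([491, 9, 337]);
translate([372, 501, 9]) cube([491, 9, 337]);
translate([372, 367, 9]) cube([9, 134, 337]);
translate([854, 367, 9]) cube([9, 134, 337]);


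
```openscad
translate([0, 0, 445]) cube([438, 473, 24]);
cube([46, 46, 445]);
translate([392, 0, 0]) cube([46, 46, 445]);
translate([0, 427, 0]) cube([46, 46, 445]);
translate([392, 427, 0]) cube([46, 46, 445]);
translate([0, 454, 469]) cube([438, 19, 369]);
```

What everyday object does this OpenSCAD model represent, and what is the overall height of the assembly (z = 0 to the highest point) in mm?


A chair. The overall height is 838 mm.

A slab on four corner posts with a tall panel at the back — a chair. The seat slab sits at z = 445 with thickness 24, and the 369 mm backrest starts at the seat top, so the overall height is 445 + 24 + 369 = 838 mm.


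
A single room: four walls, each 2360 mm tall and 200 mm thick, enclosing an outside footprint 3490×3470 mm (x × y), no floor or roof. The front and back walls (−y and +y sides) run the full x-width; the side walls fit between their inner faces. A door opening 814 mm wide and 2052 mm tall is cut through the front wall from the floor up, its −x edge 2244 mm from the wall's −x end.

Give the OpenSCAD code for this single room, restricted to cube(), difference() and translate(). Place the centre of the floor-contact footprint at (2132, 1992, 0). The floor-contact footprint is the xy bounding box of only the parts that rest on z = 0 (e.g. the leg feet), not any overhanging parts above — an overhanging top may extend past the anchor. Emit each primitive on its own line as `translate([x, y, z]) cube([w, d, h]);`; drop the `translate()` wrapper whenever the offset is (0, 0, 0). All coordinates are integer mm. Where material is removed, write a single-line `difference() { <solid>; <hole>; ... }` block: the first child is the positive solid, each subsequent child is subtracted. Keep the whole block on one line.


difference() { translate([387, 257, 0]) cube([3490, 200, 2360]); translate([2631, 257, 0]) cube([814, 200, 2052]); }
translate([387, 3527, 0]) cube([3490, 200, 2360]);
translate([387, 457, 0]) cube([200, 3070, 2360]);
translate([3677, 457, 0]) cube([200, 3070, 2360]);


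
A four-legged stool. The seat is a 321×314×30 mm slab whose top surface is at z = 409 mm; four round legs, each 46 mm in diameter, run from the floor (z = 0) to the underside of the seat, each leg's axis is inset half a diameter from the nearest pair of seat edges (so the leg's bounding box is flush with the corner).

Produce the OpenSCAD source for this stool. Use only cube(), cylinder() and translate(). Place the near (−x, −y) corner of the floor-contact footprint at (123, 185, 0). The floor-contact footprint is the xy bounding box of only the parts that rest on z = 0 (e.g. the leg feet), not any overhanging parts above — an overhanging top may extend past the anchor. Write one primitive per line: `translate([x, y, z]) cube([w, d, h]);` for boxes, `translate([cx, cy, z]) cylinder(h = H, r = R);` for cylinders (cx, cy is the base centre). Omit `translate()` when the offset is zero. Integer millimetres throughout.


translate([123, 185, 379]) cube([321, 314, 30]);
translate([146, 208, 0]) cylinder(h = 379, r = 23);
translate([421, 208, 0]) cylinder(h = 379, r = 23);
translate([146, 476, 0]) cylinder(h = 379, r = 23);
translate([421, 476, 0]) cylinder(h = 379, r = 23);


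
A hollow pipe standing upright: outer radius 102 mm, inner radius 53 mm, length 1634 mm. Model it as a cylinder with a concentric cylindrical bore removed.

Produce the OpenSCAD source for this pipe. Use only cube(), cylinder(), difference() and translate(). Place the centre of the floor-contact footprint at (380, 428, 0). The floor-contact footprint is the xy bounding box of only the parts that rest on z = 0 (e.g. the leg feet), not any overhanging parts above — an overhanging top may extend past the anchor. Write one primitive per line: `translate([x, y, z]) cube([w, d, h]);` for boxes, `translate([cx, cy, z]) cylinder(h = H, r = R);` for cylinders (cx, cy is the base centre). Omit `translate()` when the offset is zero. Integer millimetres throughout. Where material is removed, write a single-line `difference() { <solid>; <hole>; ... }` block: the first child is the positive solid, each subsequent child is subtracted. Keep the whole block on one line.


difference() { translate([380, 428, 0]) cylinder(h = 1634, r = 102); translate([380, 428, 0]) cylinder(h = 1634, r = 53); }


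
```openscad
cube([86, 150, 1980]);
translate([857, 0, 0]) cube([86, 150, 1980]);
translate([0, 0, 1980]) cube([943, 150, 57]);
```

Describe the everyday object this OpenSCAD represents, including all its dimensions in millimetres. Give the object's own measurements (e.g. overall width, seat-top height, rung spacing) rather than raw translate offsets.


A door frame. The clear opening is 771 mm wide and 1980 mm high. Two 86 mm wide jambs, 150 mm deep, stand either side of the opening from the floor to the top of the opening. A 57 mm thick head sits across the top of both jambs, spanning the full outside width of the frame.


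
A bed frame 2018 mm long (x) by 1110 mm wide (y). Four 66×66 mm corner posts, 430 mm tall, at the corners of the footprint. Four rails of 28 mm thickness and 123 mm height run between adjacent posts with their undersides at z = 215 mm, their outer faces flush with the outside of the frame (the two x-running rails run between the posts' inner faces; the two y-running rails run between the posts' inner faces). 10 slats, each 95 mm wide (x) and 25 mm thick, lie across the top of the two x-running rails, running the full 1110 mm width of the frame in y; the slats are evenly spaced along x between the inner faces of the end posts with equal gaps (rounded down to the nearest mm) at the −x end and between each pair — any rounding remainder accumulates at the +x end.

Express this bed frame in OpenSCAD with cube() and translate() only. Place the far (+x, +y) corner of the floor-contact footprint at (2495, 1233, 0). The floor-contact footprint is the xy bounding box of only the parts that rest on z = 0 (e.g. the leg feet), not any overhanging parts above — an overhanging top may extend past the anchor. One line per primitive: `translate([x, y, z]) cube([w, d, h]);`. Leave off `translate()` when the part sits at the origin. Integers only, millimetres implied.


translate([477, 123, 0]) cube([66, 66, 430]);
translate([477, 1167, 0]) cube([66, 66, 430]);
translate([2429, 123, 0]) cube([66, 66, 430]);
translate([2429, 1167, 0]) cube([66, 66, 430]);
translate([543, 123, 215]) cube([1886, 28, 123]);
translate([543, 1205, 215]) cube([1886, 28, 123]);
translate([477, 189, 215]) cube([28, 978, 123]);
translate([2467, 189, 215]) cube([28, 978, 123]);
translate([628, 123, 338]) cube([95, 1110, 25]);
translate([808, 123, 338]) cube([95, 1110, 25]);
translate([988, 123, 338]) cube([95, 1110, 25]);
translate([1168, 123, 338]) cube([95, 1110, 25]);
translate([1348, 123, 338]) cube([95, 1110, 25]);
translate([1528, 123, 338]) cube([95, 1110, 25]);
translate([1708, 123, 338]) cube([95, 1110, 25]);
translate([1888, 123, 338]) cube([95, 1110, 25]);
translate([2068, 123, 338]) cube([95, 1110, 25]);
translate([2248, 123, 338]) cube([95, 1110, 25]);


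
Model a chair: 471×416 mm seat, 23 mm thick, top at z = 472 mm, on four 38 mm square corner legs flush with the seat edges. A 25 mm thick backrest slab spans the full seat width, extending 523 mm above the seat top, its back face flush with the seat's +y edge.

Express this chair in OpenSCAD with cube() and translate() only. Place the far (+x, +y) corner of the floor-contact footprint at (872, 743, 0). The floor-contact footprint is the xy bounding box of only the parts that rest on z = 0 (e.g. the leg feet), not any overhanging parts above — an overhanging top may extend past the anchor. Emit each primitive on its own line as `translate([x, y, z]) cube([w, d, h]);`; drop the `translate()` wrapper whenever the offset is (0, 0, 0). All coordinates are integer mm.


translate([401, 327, 449]) cube([471, 416, 23]);
translate([401, 327, 0]) cube([38, 38, 449]);
translate([834, 327, 0]) cube([38, 38, 449]);
translate([401, 705, 0]) cube([38, 38, 449]);
translate([834, 705, 0]) cube([38, 38, 449]);
translate([401, 718, 472]) cube([471, 25, 523]);


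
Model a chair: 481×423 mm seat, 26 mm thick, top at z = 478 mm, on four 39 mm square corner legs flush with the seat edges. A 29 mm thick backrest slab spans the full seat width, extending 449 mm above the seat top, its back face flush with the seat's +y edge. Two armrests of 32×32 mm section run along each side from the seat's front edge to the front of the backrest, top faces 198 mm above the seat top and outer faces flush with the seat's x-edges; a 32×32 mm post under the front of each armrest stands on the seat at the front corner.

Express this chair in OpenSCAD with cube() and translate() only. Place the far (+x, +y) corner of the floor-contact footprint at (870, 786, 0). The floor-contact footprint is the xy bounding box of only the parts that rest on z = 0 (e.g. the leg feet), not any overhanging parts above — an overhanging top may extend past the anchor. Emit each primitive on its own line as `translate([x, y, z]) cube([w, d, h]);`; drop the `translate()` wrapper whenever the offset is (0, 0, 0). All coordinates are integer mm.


// leg_h = 478 - 26 = 452
// arm post h = 198 - 32 = 166
translate([389, 363, 452]) cube([481, 423, 26]);
translate([389, 363, 0]) cube([39, 39, 452]);
translate([831, 363, 0]) cube([39, 39, 452]);
translate([389, 747, 0]) cube([39, 39, 452]);
translate([831, 747, 0]) cube([39, 39, 452]);
translate([389, 757, 478]) cube([481, 29, 449]);
translate([389, 363, 644]) cube([32, 394, 32]);
translate([838, 363, 644]) cube([32, 394, 32]);
translate([389, 363, 478]) cube([32, 32, 166]);
translate([838, 363, 478]) cube([32, 32, 166]);


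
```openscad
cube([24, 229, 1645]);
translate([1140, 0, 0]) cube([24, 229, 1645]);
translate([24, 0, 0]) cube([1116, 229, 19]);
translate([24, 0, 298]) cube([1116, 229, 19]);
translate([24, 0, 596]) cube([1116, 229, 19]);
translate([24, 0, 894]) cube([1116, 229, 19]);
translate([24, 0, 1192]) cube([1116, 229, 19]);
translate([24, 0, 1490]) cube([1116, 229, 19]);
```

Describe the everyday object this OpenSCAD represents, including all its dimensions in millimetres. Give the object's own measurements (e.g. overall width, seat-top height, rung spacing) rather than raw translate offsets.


An open bookshelf. Two side panels, each 24 mm thick, 229 mm deep and 1645 mm tall, stand 1164 mm apart (outside-to-outside). Between them sit 6 shelves, each 19 mm thick and 229 mm deep, spanning the full gap between the sides. The bottom shelf rests on the floor (its underside at z = 0) and the clear gap between one shelf's top and the next shelf's underside is 279 mm.


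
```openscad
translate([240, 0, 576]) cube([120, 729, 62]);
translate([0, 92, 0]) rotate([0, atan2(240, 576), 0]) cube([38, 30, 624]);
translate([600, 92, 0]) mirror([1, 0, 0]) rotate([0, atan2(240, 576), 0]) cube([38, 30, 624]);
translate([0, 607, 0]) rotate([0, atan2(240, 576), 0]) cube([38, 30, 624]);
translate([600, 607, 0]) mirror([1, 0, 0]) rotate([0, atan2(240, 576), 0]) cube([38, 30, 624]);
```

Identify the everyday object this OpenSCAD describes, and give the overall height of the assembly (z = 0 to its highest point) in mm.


A sawhorse. The overall height is 638 mm.

A beam across two mirrored pairs of raked legs — a sawhorse. The beam's underside is at z = 576 (matching the legs' vertical rise in atan2(240, 576)) and the beam is 62 mm tall, so its top is at 576 + 62 = 638 mm. The raked legs top out at the beam's underside, so that is the highest point.


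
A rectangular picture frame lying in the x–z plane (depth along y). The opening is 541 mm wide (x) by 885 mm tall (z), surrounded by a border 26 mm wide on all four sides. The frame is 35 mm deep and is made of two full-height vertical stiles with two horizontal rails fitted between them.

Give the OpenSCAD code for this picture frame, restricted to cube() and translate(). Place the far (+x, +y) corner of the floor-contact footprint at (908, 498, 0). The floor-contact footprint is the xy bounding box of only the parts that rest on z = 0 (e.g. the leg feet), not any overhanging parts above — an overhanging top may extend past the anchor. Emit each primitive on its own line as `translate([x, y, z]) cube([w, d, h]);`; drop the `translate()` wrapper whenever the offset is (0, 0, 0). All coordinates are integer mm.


translate([315, 463, 0]) cube([26, 35, 937]);
translate([882, 463, 0]) cube([26, 35, 937]);
translate([341, 463, 0]) cube([541, 35, 26]);
translate([341, 463, 911]) cube([541, 35, 26]);


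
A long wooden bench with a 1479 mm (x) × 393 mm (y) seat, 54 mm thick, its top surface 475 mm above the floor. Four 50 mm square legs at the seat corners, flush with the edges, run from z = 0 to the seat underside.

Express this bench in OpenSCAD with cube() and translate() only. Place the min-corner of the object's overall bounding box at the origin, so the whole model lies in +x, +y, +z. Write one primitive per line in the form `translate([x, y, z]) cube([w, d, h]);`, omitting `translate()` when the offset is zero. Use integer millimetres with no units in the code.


translate([0, 0, 421]) cube([1479, 393, 54]);
cube([50, 50, 421]);
translate([0, 343, 0]) cube([50, 50, 421]);
translate([1429, 0, 0]) cube([50, 50, 421]);
translate([1429, 343, 0]) cube([50, 50, 421]);


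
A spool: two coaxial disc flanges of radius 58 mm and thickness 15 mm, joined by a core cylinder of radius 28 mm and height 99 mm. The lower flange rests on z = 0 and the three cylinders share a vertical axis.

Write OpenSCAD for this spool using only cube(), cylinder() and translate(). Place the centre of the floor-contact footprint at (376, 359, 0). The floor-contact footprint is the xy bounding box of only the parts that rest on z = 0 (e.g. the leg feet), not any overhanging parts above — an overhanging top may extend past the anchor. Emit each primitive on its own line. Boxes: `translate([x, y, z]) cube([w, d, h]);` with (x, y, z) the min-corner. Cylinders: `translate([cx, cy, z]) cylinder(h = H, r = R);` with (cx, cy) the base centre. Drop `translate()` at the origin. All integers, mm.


translate([376, 359, 0]) cylinder(h = 15, r = 58);
translate([376, 359, 15]) cylinder(h = 99, r = 28);
translate([376, 359, 114]) cylinder(h = 15, r = 58);


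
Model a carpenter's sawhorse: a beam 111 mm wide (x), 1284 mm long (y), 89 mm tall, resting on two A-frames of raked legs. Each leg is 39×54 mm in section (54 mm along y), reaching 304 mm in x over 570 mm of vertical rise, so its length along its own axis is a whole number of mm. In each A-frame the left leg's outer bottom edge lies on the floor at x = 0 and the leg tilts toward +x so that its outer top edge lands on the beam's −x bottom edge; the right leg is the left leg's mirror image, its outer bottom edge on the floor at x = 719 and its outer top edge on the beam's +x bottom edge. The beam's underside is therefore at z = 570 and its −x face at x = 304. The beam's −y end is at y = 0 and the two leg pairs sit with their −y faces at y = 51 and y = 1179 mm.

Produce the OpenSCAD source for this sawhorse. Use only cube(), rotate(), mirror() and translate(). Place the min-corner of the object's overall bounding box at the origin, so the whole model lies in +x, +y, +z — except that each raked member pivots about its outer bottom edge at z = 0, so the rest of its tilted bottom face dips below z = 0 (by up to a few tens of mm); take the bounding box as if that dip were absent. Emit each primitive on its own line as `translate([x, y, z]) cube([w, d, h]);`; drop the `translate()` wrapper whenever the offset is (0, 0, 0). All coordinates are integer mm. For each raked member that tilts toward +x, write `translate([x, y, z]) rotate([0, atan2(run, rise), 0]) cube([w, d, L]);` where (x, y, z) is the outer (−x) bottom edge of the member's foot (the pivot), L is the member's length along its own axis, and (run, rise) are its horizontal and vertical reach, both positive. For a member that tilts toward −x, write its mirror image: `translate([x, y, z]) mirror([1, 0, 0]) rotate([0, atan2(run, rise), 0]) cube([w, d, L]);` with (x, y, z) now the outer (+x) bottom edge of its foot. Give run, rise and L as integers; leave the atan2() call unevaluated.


translate([304, 0, 570]) cube([111, 1284, 89]);
translate([0, 51, 0]) rotate([0, atan2(304, 570), 0]) cube([39, 54, 646]);
translate([719, 51, 0]) mirror([1, 0, 0]) rotate([0, atan2(304, 570), 0]) cube([39, 54, 646]);
translate([0, 1179, 0]) rotate([0, atan2(304, 570), 0]) cube([39, 54, 646]);
translate([719, 1179, 0]) mirror([1, 0, 0]) rotate([0, atan2(304, 570), 0]) cube([39, 54, 646]);
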